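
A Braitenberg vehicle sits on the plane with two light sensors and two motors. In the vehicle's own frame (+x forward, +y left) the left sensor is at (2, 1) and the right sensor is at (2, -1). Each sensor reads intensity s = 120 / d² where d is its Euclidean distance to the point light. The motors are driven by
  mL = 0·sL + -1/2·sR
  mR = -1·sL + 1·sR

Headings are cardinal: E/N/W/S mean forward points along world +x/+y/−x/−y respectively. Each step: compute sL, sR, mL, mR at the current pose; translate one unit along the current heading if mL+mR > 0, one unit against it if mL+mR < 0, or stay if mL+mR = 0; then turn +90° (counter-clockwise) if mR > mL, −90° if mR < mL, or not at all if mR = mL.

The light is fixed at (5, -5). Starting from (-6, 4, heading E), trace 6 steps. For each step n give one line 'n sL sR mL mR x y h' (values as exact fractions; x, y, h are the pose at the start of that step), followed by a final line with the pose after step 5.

n=0: pose=(-6,4,E); sL=120/181, sR=24/29; mL=-12/29, mR=864/5249; mL+mR=-1308/5249 → advance -1; mR−mL=3036/5249 → turn +1·90°
n=1: pose=(-7,4,N); sL=12/29, sR=60/121; mL=-30/121, mR=288/3509; mL+mR=-582/3509 → advance -1; mR−mL=1158/3509 → turn +1·90°
n=2: pose=(-7,3,W); sL=24/49, sR=120/277; mL=-60/277, mR=-768/13573; mL+mR=-3708/13573 → advance -1; mR−mL=2172/13573 → turn +1·90°
n=3: pose=(-6,3,S); sL=15/17, sR=2/3; mL=-1/3, mR=-11/51; mL+mR=-28/51 → advance -1; mR−mL=2/17 → turn +1·90°
n=4: pose=(-6,4,E); sL=120/181, sR=24/29; mL=-12/29, mR=864/5249; mL+mR=-1308/5249 → advance -1; mR−mL=3036/5249 → turn +1·90°
n=5: pose=(-7,4,N); sL=12/29, sR=60/121; mL=-30/121, mR=288/3509; mL+mR=-582/3509 → advance -1; mR−mL=1158/3509 → turn +1·90°

0 120/181 24/29 -12/29 864/5249 -6 4 E
1 12/29 60/121 -30/121 288/3509 -7 4 N
2 24/49 120/277 -60/277 -768/13573 -7 3 W
3 15/17 2/3 -1/3 -11/51 -6 3 S
4 120/181 24/29 -12/29 864/5249 -6 4 E
5 12/29 60/121 -30/121 288/3509 -7 4 N
final -7 3 W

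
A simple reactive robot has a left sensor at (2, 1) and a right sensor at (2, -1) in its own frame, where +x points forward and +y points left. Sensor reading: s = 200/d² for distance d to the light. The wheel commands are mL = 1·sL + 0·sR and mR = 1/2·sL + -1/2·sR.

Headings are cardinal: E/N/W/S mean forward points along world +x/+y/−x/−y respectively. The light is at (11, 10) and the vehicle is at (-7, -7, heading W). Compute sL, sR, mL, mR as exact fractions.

50/181 25/82 50/181 -425/29684

left sensor world pos  = (-9, -8); dL² = 724
right sensor world pos = (-9, -6); dR² = 656
sL = 200/724 = 50/181
sR = 200/656 = 25/82
mL = 1·sL + 0·sR = 50/181
mR = 1/2·sL + -1/2·sR = -425/29684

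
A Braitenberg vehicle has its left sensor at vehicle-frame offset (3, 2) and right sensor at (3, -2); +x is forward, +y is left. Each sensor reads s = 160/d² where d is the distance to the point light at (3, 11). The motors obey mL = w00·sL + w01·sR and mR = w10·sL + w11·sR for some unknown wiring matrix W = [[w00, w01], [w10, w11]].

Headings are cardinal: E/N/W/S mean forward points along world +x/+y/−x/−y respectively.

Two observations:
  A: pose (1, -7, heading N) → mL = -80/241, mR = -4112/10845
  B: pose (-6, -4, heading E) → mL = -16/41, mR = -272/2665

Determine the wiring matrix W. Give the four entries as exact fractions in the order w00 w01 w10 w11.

-1/2 0 1/2 -1

obs A: pose=(1,-7,N) → sL=160/241, sR=32/45, mL=-80/241, mR=-4112/10845
obs B: pose=(-6,-4,E) → sL=32/41, sR=32/65, mL=-16/41, mR=-272/2665
sensor matrix S = [[160/241, 32/45], [32/41, 32/65]]; det S = -1318912/5780385
solve [mL_A; mL_B] = S·[w00; w01] and [mR_A; mR_B] = S·[w10; w11]:
  w00 = -1/2, w01 = 0, w10 = 1/2, w11 = -1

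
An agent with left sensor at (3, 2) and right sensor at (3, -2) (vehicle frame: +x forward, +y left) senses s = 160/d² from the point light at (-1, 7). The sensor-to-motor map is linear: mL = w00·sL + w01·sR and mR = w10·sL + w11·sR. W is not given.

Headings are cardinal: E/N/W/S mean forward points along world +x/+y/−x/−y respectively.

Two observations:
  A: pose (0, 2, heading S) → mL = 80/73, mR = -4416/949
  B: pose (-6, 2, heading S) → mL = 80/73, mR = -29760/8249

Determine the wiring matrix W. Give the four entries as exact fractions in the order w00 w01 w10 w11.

1/2 0 -1 -1

obs A: pose=(0,2,S) → sL=160/73, sR=32/13, mL=80/73, mR=-4416/949
obs B: pose=(-6,2,S) → sL=160/73, sR=160/113, mL=80/73, mR=-29760/8249
sensor matrix S = [[160/73, 32/13], [160/73, 160/113]]; det S = -245760/107237
solve [mL_A; mL_B] = S·[w00; w01] and [mR_A; mR_B] = S·[w10; w11]:
  w00 = 1/2, w01 = 0, w10 = -1, w11 = -1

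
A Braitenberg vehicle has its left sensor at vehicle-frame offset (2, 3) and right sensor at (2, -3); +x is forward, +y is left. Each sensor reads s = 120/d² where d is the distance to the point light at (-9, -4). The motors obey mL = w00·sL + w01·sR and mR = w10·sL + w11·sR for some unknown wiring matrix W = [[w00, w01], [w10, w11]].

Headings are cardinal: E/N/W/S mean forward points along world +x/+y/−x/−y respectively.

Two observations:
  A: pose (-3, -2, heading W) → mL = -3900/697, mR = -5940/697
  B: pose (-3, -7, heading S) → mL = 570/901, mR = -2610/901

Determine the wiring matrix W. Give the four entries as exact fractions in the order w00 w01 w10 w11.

-1 1/2 -1 -1/2

obs A: pose=(-3,-2,W) → sL=120/17, sR=120/41, mL=-3900/697, mR=-5940/697
obs B: pose=(-3,-7,S) → sL=60/53, sR=60/17, mL=570/901, mR=-2610/901
sensor matrix S = [[120/17, 120/41], [60/53, 60/17]]; det S = 13564800/627997
solve [mL_A; mL_B] = S·[w00; w01] and [mR_A; mR_B] = S·[w10; w11]:
  w00 = -1, w01 = 1/2, w10 = -1, w11 = -1/2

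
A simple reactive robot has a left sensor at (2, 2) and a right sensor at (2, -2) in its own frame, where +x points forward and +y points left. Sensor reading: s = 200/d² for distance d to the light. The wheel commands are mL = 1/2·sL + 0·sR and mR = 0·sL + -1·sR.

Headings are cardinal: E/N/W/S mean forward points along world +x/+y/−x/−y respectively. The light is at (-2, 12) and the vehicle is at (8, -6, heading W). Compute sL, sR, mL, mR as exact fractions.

left sensor world pos  = (6, -8); dL² = 464
right sensor world pos = (6, -4); dR² = 320
sL = 200/464 = 25/58
sR = 200/320 = 5/8
mL = 1/2·sL + 0·sR = 25/116
mR = 0·sL + -1·sR = -5/8

25/58 5/8 25/116 -5/8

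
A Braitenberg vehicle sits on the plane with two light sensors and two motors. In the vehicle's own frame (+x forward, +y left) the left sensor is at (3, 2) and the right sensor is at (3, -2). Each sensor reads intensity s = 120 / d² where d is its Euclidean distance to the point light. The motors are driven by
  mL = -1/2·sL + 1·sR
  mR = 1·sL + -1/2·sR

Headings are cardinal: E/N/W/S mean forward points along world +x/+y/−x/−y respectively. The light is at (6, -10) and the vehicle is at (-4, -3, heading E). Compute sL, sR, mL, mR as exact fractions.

left sensor world pos  = (-1, -1); dL² = 130
right sensor world pos = (-1, -5); dR² = 74
sL = 120/130 = 12/13
sR = 120/74 = 60/37
mL = -1/2·sL + 1·sR = 558/481
mR = 1·sL + -1/2·sR = 54/481

12/13 60/37 558/481 54/481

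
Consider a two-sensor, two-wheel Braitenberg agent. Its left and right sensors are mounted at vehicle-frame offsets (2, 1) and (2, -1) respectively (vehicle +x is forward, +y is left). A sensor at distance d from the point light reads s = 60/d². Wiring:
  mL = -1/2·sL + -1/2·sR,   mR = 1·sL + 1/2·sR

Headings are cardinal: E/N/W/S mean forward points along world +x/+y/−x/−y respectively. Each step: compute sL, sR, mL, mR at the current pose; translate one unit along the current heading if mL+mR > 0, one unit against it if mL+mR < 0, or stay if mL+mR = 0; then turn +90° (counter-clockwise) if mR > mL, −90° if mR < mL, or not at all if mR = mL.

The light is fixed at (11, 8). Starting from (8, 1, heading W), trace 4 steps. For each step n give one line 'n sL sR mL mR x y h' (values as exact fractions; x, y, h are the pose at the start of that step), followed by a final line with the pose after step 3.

0 60/89 60/61 -4500/5429 6330/5429 8 1 W
1 2/3 30/53 -98/159 151/159 7 1 S
2 60/53 12/17 -828/901 1338/901 7 0 E
3 15/13 3/2 -69/52 99/52 8 0 N
final 8 1 W

n=0: pose=(8,1,W); sL=60/89, sR=60/61; mL=-4500/5429, mR=6330/5429; mL+mR=30/89 → advance +1; mR−mL=10830/5429 → turn +1·90°
n=1: pose=(7,1,S); sL=2/3, sR=30/53; mL=-98/159, mR=151/159; mL+mR=1/3 → advance +1; mR−mL=83/53 → turn +1·90°
n=2: pose=(7,0,E); sL=60/53, sR=12/17; mL=-828/901, mR=1338/901; mL+mR=30/53 → advance +1; mR−mL=2166/901 → turn +1·90°
n=3: pose=(8,0,N); sL=15/13, sR=3/2; mL=-69/52, mR=99/52; mL+mR=15/26 → advance +1; mR−mL=42/13 → turn +1·90°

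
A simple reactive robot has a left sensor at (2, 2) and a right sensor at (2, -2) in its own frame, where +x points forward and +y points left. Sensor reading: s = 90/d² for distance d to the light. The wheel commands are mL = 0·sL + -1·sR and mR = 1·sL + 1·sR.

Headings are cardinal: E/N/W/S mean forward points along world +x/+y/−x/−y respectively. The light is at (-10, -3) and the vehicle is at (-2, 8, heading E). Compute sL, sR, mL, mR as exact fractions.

90/269 90/181 -90/181 40500/48689

left sensor world pos  = (0, 10); dL² = 269
right sensor world pos = (0, 6); dR² = 181
sL = 90/269 = 90/269
sR = 90/181 = 90/181
mL = 0·sL + -1·sR = -90/181
mR = 1·sL + 1·sR = 40500/48689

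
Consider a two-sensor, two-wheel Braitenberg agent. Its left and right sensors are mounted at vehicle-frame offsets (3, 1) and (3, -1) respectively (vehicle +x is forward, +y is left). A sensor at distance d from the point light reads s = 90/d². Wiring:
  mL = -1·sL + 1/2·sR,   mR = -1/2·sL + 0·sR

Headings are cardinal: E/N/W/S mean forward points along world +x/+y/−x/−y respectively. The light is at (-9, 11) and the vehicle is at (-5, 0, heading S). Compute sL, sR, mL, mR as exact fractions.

left sensor world pos  = (-4, -3); dL² = 221
right sensor world pos = (-6, -3); dR² = 205
sL = 90/221 = 90/221
sR = 90/205 = 18/41
mL = -1·sL + 1/2·sR = -1701/9061
mR = -1/2·sL + 0·sR = -45/221

90/221 18/41 -1701/9061 -45/221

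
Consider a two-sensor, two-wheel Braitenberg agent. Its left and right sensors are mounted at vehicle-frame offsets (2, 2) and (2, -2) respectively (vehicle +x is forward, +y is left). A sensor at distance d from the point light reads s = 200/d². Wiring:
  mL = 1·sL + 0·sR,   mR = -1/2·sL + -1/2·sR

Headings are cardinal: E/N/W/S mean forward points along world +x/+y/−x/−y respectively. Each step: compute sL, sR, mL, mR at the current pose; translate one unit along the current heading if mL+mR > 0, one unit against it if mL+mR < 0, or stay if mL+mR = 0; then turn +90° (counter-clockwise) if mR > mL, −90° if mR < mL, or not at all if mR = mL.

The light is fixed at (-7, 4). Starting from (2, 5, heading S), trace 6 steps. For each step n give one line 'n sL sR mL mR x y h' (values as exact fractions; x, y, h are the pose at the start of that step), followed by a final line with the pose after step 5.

n=0: pose=(2,5,S); sL=100/61, sR=4; mL=100/61, mR=-172/61; mL+mR=-72/61 → advance -1; mR−mL=-272/61 → turn -1·90°
n=1: pose=(2,6,W); sL=200/49, sR=40/13; mL=200/49, mR=-2280/637; mL+mR=320/637 → advance +1; mR−mL=-4880/637 → turn -1·90°
n=2: pose=(1,6,N); sL=50/13, sR=50/29; mL=50/13, mR=-1050/377; mL+mR=400/377 → advance +1; mR−mL=-2500/377 → turn -1·90°
n=3: pose=(1,7,E); sL=8/5, sR=200/101; mL=8/5, mR=-904/505; mL+mR=-96/505 → advance -1; mR−mL=-1712/505 → turn -1·90°
n=4: pose=(0,7,S); sL=100/41, sR=100/13; mL=100/41, mR=-2700/533; mL+mR=-1400/533 → advance -1; mR−mL=-4000/533 → turn -1·90°
n=5: pose=(0,8,W); sL=200/29, sR=200/61; mL=200/29, mR=-9000/1769; mL+mR=3200/1769 → advance +1; mR−mL=-21200/1769 → turn -1·90°

0 100/61 4 100/61 -172/61 2 5 S
1 200/49 40/13 200/49 -2280/637 2 6 W
2 50/13 50/29 50/13 -1050/377 1 6 N
3 8/5 200/101 8/5 -904/505 1 7 E
4 100/41 100/13 100/41 -2700/533 0 7 S
5 200/29 200/61 200/29 -9000/1769 0 8 W
final -1 8 N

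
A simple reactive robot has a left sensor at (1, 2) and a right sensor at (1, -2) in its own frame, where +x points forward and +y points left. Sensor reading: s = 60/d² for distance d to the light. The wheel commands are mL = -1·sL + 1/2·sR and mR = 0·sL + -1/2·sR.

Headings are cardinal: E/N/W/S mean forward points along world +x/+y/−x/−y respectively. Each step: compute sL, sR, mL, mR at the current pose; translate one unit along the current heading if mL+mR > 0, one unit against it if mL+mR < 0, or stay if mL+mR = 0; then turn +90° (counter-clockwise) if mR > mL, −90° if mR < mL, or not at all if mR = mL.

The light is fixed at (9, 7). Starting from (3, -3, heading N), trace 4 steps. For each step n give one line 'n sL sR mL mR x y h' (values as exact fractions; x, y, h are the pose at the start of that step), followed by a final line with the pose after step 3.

0 12/29 60/97 -294/2813 -30/97 3 -3 N
1 30/53 30/97 -2115/5141 -15/97 3 -4 E
2 60/181 12/25 -414/4525 -6/25 2 -4 N
3 15/34 15/58 -615/1972 -15/116 2 -5 E
final 1 -5 N

n=0: pose=(3,-3,N); sL=12/29, sR=60/97; mL=-294/2813, mR=-30/97; mL+mR=-12/29 → advance -1; mR−mL=-576/2813 → turn -1·90°
n=1: pose=(3,-4,E); sL=30/53, sR=30/97; mL=-2115/5141, mR=-15/97; mL+mR=-30/53 → advance -1; mR−mL=1320/5141 → turn +1·90°
n=2: pose=(2,-4,N); sL=60/181, sR=12/25; mL=-414/4525, mR=-6/25; mL+mR=-60/181 → advance -1; mR−mL=-672/4525 → turn -1·90°
n=3: pose=(2,-5,E); sL=15/34, sR=15/58; mL=-615/1972, mR=-15/116; mL+mR=-15/34 → advance -1; mR−mL=90/493 → turn +1·90°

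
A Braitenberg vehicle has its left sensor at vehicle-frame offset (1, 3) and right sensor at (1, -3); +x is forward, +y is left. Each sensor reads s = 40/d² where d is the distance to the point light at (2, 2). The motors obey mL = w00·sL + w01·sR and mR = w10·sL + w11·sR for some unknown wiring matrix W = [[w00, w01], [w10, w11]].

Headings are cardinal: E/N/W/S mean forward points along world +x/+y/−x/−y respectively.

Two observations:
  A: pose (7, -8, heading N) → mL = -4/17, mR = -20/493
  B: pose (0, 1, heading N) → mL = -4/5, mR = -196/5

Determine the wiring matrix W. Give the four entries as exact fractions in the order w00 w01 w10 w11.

obs A: pose=(7,-8,N) → sL=8/17, sR=8/29, mL=-4/17, mR=-20/493
obs B: pose=(0,1,N) → sL=8/5, sR=40, mL=-4/5, mR=-196/5
sensor matrix S = [[8/17, 8/29], [8/5, 40]]; det S = 45312/2465
solve [mL_A; mL_B] = S·[w00; w01] and [mR_A; mR_B] = S·[w10; w11]:
  w00 = -1/2, w01 = 0, w10 = 1/2, w11 = -1

-1/2 0 1/2 -1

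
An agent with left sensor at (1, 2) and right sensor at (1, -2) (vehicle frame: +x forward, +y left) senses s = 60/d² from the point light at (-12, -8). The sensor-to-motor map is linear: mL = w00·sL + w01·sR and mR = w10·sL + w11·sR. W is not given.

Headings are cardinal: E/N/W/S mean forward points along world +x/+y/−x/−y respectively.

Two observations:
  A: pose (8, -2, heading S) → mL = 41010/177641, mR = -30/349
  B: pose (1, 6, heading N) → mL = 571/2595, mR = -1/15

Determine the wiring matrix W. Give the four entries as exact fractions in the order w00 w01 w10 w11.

obs A: pose=(8,-2,S) → sL=60/509, sR=60/349, mL=41010/177641, mR=-30/349
obs B: pose=(1,6,N) → sL=30/173, sR=2/15, mL=571/2595, mR=-1/15
sensor matrix S = [[60/509, 60/349], [30/173, 2/15]]; det S = -433184/30731893
solve [mL_A; mL_B] = S·[w00; w01] and [mR_A; mR_B] = S·[w10; w11]:
  w00 = 1/2, w01 = 1, w10 = 0, w11 = -1/2

1/2 1 0 -1/2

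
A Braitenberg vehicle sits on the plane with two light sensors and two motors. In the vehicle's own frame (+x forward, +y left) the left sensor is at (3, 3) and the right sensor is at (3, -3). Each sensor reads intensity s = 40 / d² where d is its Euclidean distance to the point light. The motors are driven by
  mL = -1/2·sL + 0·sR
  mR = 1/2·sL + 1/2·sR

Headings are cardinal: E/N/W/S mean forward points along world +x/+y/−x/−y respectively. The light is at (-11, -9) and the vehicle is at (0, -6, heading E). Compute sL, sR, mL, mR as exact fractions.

5/29 10/49 -5/58 535/2842

left sensor world pos  = (3, -3); dL² = 232
right sensor world pos = (3, -9); dR² = 196
sL = 40/232 = 5/29
sR = 40/196 = 10/49
mL = -1/2·sL + 0·sR = -5/58
mR = 1/2·sL + 1/2·sR = 535/2842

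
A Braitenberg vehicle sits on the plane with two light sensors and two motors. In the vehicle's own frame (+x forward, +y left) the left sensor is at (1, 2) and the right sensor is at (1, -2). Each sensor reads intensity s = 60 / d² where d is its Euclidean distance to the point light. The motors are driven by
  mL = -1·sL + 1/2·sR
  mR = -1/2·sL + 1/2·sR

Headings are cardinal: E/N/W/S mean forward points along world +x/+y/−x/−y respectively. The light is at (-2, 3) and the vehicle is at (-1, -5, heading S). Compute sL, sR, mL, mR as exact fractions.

left sensor world pos  = (1, -6); dL² = 90
right sensor world pos = (-3, -6); dR² = 82
sL = 60/90 = 2/3
sR = 60/82 = 30/41
mL = -1·sL + 1/2·sR = -37/123
mR = -1/2·sL + 1/2·sR = 4/123

2/3 30/41 -37/123 4/123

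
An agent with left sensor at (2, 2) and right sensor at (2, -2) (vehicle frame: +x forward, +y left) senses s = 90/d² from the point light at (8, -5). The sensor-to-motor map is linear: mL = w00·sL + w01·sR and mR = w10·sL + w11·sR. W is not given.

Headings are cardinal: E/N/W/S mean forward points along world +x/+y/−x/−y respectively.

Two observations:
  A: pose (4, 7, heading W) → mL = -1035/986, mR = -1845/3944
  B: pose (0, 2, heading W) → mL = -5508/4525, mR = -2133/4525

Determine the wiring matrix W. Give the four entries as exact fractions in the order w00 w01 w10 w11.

obs A: pose=(4,7,W) → sL=45/68, sR=45/116, mL=-1035/986, mR=-1845/3944
obs B: pose=(0,2,W) → sL=18/25, sR=90/181, mL=-5508/4525, mR=-2133/4525
sensor matrix S = [[45/68, 45/116], [18/25, 90/181]]; det S = 22194/446165
solve [mL_A; mL_B] = S·[w00; w01] and [mR_A; mR_B] = S·[w10; w11]:
  w00 = -1, w01 = -1, w10 = -1, w11 = 1/2

-1 -1 -1 1/2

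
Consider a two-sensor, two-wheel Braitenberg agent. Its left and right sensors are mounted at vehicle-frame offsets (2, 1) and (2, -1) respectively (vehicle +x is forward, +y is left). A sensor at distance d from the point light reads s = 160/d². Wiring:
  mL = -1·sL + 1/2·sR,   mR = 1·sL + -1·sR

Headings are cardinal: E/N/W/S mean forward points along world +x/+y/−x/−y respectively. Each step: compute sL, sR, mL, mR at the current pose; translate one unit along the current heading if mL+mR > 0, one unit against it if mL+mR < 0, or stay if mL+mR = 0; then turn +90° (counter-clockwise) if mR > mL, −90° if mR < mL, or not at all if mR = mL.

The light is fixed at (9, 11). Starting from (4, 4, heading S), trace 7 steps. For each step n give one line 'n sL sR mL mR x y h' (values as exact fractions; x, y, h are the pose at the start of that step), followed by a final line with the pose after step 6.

0 160/97 160/117 -10960/11349 3200/11349 4 4 S
1 80/17 80/29 -1640/493 960/493 4 5 E
2 32/13 160/41 -272/533 -768/533 3 5 N
3 40/13 2 -27/13 14/13 3 4 E
4 160/89 160/61 -2640/5429 -4480/5429 2 4 N
5 80/37 80/53 -2760/1961 1280/1961 2 3 E
6 160/117 32/17 -848/1989 -1024/1989 1 3 N
final 1 2 E

n=0: pose=(4,4,S); sL=160/97, sR=160/117; mL=-10960/11349, mR=3200/11349; mL+mR=-80/117 → advance -1; mR−mL=4720/3783 → turn +1·90°
n=1: pose=(4,5,E); sL=80/17, sR=80/29; mL=-1640/493, mR=960/493; mL+mR=-40/29 → advance -1; mR−mL=2600/493 → turn +1·90°
n=2: pose=(3,5,N); sL=32/13, sR=160/41; mL=-272/533, mR=-768/533; mL+mR=-80/41 → advance -1; mR−mL=-496/533 → turn -1·90°
n=3: pose=(3,4,E); sL=40/13, sR=2; mL=-27/13, mR=14/13; mL+mR=-1 → advance -1; mR−mL=41/13 → turn +1·90°
n=4: pose=(2,4,N); sL=160/89, sR=160/61; mL=-2640/5429, mR=-4480/5429; mL+mR=-80/61 → advance -1; mR−mL=-1840/5429 → turn -1·90°
n=5: pose=(2,3,E); sL=80/37, sR=80/53; mL=-2760/1961, mR=1280/1961; mL+mR=-40/53 → advance -1; mR−mL=4040/1961 → turn +1·90°
n=6: pose=(1,3,N); sL=160/117, sR=32/17; mL=-848/1989, mR=-1024/1989; mL+mR=-16/17 → advance -1; mR−mL=-176/1989 → turn -1·90°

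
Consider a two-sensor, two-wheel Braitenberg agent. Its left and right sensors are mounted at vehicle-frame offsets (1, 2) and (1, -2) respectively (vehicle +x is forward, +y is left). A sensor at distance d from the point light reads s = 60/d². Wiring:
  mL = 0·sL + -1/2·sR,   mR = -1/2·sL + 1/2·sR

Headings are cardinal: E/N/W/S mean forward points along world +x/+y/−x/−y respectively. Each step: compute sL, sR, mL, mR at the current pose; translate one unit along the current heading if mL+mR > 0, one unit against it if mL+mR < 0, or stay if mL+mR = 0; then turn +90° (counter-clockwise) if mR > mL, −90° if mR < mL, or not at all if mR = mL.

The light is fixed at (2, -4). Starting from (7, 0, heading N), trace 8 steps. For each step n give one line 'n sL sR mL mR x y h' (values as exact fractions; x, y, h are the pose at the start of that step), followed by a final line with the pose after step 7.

n=0: pose=(7,0,N); sL=30/17, sR=30/37; mL=-15/37, mR=-300/629; mL+mR=-15/17 → advance -1; mR−mL=-45/629 → turn -1·90°
n=1: pose=(7,-1,E); sL=60/61, sR=60/37; mL=-30/37, mR=720/2257; mL+mR=-30/61 → advance -1; mR−mL=2550/2257 → turn +1·90°
n=2: pose=(6,-1,N); sL=3, sR=15/13; mL=-15/26, mR=-12/13; mL+mR=-3/2 → advance -1; mR−mL=-9/26 → turn -1·90°
n=3: pose=(6,-2,E); sL=60/41, sR=12/5; mL=-6/5, mR=96/205; mL+mR=-30/41 → advance -1; mR−mL=342/205 → turn +1·90°
n=4: pose=(5,-2,N); sL=6, sR=30/17; mL=-15/17, mR=-36/17; mL+mR=-3 → advance -1; mR−mL=-21/17 → turn -1·90°
n=5: pose=(5,-3,E); sL=12/5, sR=60/17; mL=-30/17, mR=48/85; mL+mR=-6/5 → advance -1; mR−mL=198/85 → turn +1·90°
n=6: pose=(4,-3,N); sL=15, sR=3; mL=-3/2, mR=-6; mL+mR=-15/2 → advance -1; mR−mL=-9/2 → turn -1·90°
n=7: pose=(4,-4,E); sL=60/13, sR=60/13; mL=-30/13, mR=0; mL+mR=-30/13 → advance -1; mR−mL=30/13 → turn +1·90°

0 30/17 30/37 -15/37 -300/629 7 0 N
1 60/61 60/37 -30/37 720/2257 7 -1 E
2 3 15/13 -15/26 -12/13 6 -1 N
3 60/41 12/5 -6/5 96/205 6 -2 E
4 6 30/17 -15/17 -36/17 5 -2 N
5 12/5 60/17 -30/17 48/85 5 -3 E
6 15 3 -3/2 -6 4 -3 N
7 60/13 60/13 -30/13 0 4 -4 E
final 3 -4 N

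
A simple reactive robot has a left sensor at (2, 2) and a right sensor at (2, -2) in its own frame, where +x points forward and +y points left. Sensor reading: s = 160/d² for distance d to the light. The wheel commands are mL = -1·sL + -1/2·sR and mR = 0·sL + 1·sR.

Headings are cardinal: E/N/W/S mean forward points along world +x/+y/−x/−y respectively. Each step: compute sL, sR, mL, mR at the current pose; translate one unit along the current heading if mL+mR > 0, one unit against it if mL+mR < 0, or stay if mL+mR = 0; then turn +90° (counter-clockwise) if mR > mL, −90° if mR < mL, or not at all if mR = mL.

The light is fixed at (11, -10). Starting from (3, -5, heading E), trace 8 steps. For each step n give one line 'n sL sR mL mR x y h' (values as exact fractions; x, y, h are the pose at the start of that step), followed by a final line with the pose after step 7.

0 32/17 32/9 -560/153 32/9 3 -5 E
1 16/17 80/49 -1464/833 80/49 2 -5 N
2 32/25 160/157 -7024/3925 160/157 2 -6 W
3 4 20/13 -62/13 20/13 3 -6 S
4 32/17 32/9 -560/153 32/9 3 -5 E
5 16/17 80/49 -1464/833 80/49 2 -5 N
6 32/25 160/157 -7024/3925 160/157 2 -6 W
7 4 20/13 -62/13 20/13 3 -6 S
final 3 -5 E

n=0: pose=(3,-5,E); sL=32/17, sR=32/9; mL=-560/153, mR=32/9; mL+mR=-16/153 → advance -1; mR−mL=368/51 → turn +1·90°
n=1: pose=(2,-5,N); sL=16/17, sR=80/49; mL=-1464/833, mR=80/49; mL+mR=-104/833 → advance -1; mR−mL=2824/833 → turn +1·90°
n=2: pose=(2,-6,W); sL=32/25, sR=160/157; mL=-7024/3925, mR=160/157; mL+mR=-3024/3925 → advance -1; mR−mL=11024/3925 → turn +1·90°
n=3: pose=(3,-6,S); sL=4, sR=20/13; mL=-62/13, mR=20/13; mL+mR=-42/13 → advance -1; mR−mL=82/13 → turn +1·90°
n=4: pose=(3,-5,E); sL=32/17, sR=32/9; mL=-560/153, mR=32/9; mL+mR=-16/153 → advance -1; mR−mL=368/51 → turn +1·90°
n=5: pose=(2,-5,N); sL=16/17, sR=80/49; mL=-1464/833, mR=80/49; mL+mR=-104/833 → advance -1; mR−mL=2824/833 → turn +1·90°
n=6: pose=(2,-6,W); sL=32/25, sR=160/157; mL=-7024/3925, mR=160/157; mL+mR=-3024/3925 → advance -1; mR−mL=11024/3925 → turn +1·90°
n=7: pose=(3,-6,S); sL=4, sR=20/13; mL=-62/13, mR=20/13; mL+mR=-42/13 → advance -1; mR−mL=82/13 → turn +1·90°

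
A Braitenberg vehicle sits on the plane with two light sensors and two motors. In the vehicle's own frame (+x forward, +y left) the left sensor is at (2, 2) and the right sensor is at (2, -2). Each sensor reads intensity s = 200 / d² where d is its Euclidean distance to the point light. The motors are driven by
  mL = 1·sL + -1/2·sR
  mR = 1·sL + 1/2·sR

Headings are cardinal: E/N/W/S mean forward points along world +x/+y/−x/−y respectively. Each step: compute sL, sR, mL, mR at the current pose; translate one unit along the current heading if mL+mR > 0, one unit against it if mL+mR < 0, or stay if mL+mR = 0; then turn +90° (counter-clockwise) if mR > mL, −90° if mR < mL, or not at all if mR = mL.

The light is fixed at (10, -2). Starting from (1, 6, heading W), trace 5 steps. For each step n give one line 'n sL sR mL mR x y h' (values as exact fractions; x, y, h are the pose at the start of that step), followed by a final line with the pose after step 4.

0 200/157 200/221 28500/34697 59900/34697 1 6 W
1 2 10/9 13/9 23/9 0 6 S
2 40/29 200/89 660/2581 6460/2581 0 5 E
3 100/101 20/13 290/1313 2310/1313 1 5 N
4 200/157 200/221 28500/34697 59900/34697 1 6 W
final 0 6 S

n=0: pose=(1,6,W); sL=200/157, sR=200/221; mL=28500/34697, mR=59900/34697; mL+mR=400/157 → advance +1; mR−mL=200/221 → turn +1·90°
n=1: pose=(0,6,S); sL=2, sR=10/9; mL=13/9, mR=23/9; mL+mR=4 → advance +1; mR−mL=10/9 → turn +1·90°
n=2: pose=(0,5,E); sL=40/29, sR=200/89; mL=660/2581, mR=6460/2581; mL+mR=80/29 → advance +1; mR−mL=200/89 → turn +1·90°
n=3: pose=(1,5,N); sL=100/101, sR=20/13; mL=290/1313, mR=2310/1313; mL+mR=200/101 → advance +1; mR−mL=20/13 → turn +1·90°
n=4: pose=(1,6,W); sL=200/157, sR=200/221; mL=28500/34697, mR=59900/34697; mL+mR=400/157 → advance +1; mR−mL=200/221 → turn +1·90°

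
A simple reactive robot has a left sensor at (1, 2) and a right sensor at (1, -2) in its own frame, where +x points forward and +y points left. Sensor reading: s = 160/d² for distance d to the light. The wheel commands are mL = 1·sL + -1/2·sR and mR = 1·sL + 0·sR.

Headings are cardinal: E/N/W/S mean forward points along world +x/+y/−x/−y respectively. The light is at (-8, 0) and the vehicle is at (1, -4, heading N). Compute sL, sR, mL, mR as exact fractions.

80/29 16/13 808/377 80/29

left sensor world pos  = (-1, -3); dL² = 58
right sensor world pos = (3, -3); dR² = 130
sL = 160/58 = 80/29
sR = 160/130 = 16/13
mL = 1·sL + -1/2·sR = 808/377
mR = 1·sL + 0·sR = 80/29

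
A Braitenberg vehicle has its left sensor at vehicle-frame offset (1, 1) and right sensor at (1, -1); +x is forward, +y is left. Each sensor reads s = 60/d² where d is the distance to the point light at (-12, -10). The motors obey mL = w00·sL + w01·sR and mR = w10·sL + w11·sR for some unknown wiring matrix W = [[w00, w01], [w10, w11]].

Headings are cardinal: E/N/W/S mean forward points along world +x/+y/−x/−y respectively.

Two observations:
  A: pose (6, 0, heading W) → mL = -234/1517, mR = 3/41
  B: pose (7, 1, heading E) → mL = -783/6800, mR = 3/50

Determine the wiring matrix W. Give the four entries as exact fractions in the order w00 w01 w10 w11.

-1/2 -1/2 0 1/2

obs A: pose=(6,0,W) → sL=6/37, sR=6/41, mL=-234/1517, mR=3/41
obs B: pose=(7,1,E) → sL=15/136, sR=3/25, mL=-783/6800, mR=3/50
sensor matrix S = [[6/37, 6/41], [15/136, 3/25]]; det S = 8559/2578900
solve [mL_A; mL_B] = S·[w00; w01] and [mR_A; mR_B] = S·[w10; w11]:
  w00 = -1/2, w01 = -1/2, w10 = 0, w11 = 1/2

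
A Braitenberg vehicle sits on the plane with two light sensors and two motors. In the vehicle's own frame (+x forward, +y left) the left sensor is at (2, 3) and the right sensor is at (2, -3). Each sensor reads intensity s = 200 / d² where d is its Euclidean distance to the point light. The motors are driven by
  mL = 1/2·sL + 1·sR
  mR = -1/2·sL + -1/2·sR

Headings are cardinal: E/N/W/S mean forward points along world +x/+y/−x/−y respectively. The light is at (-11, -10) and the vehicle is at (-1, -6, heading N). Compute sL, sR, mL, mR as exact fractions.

left sensor world pos  = (-4, -4); dL² = 85
right sensor world pos = (2, -4); dR² = 205
sL = 200/85 = 40/17
sR = 200/205 = 40/41
mL = 1/2·sL + 1·sR = 1500/697
mR = -1/2·sL + -1/2·sR = -1160/697

40/17 40/41 1500/697 -1160/697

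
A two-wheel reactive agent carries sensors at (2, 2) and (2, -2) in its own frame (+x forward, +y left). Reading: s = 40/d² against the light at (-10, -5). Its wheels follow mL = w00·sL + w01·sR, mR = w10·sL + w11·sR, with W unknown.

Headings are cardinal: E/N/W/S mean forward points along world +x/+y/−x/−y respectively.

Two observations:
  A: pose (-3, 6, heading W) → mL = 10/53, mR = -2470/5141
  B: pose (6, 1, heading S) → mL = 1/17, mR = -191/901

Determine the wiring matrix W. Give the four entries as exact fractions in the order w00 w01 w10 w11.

obs A: pose=(-3,6,W) → sL=20/53, sR=20/97, mL=10/53, mR=-2470/5141
obs B: pose=(6,1,S) → sL=2/17, sR=10/53, mL=1/17, mR=-191/901
sensor matrix S = [[20/53, 20/97], [2/17, 10/53]]; det S = 217440/4632041
solve [mL_A; mL_B] = S·[w00; w01] and [mR_A; mR_B] = S·[w10; w11]:
  w00 = 1/2, w01 = 0, w10 = -1, w11 = -1/2

1/2 0 -1 -1/2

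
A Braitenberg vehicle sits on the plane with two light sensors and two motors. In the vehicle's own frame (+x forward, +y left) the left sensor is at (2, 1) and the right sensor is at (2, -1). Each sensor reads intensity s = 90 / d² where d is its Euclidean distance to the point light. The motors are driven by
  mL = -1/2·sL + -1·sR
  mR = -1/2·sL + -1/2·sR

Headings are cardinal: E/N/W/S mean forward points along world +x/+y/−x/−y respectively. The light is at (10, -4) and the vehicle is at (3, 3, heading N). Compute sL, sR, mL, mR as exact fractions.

18/29 10/13 -407/377 -262/377

left sensor world pos  = (2, 5); dL² = 145
right sensor world pos = (4, 5); dR² = 117
sL = 90/145 = 18/29
sR = 90/117 = 10/13
mL = -1/2·sL + -1·sR = -407/377
mR = -1/2·sL + -1/2·sR = -262/377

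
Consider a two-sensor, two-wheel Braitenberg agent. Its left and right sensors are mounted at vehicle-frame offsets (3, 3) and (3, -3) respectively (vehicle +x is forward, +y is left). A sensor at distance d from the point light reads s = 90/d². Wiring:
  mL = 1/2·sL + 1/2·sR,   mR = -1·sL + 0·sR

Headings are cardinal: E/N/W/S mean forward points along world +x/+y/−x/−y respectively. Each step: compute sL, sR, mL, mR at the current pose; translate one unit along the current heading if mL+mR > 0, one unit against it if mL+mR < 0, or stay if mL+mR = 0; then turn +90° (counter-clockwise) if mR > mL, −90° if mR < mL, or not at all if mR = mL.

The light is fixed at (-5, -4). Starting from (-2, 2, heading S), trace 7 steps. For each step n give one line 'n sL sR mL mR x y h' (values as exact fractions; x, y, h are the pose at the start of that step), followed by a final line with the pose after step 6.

n=0: pose=(-2,2,S); sL=2, sR=10; mL=6, mR=-2; mL+mR=4 → advance +1; mR−mL=-8 → turn -1·90°
n=1: pose=(-2,1,W); sL=45/2, sR=45/32; mL=765/64, mR=-45/2; mL+mR=-675/64 → advance -1; mR−mL=-2205/64 → turn -1·90°
n=2: pose=(-1,1,N); sL=18/13, sR=90/113; mL=1602/1469, mR=-18/13; mL+mR=-432/1469 → advance -1; mR−mL=-3636/1469 → turn -1·90°
n=3: pose=(-1,0,E); sL=45/49, sR=9/5; mL=333/245, mR=-45/49; mL+mR=108/245 → advance +1; mR−mL=-558/245 → turn -1·90°
n=4: pose=(0,0,S); sL=18/13, sR=18; mL=126/13, mR=-18/13; mL+mR=108/13 → advance +1; mR−mL=-144/13 → turn -1·90°
n=5: pose=(0,-1,W); sL=45/2, sR=9/4; mL=99/8, mR=-45/2; mL+mR=-81/8 → advance -1; mR−mL=-279/8 → turn -1·90°
n=6: pose=(1,-1,N); sL=2, sR=10/13; mL=18/13, mR=-2; mL+mR=-8/13 → advance -1; mR−mL=-44/13 → turn -1·90°

0 2 10 6 -2 -2 2 S
1 45/2 45/32 765/64 -45/2 -2 1 W
2 18/13 90/113 1602/1469 -18/13 -1 1 N
3 45/49 9/5 333/245 -45/49 -1 0 E
4 18/13 18 126/13 -18/13 0 0 S
5 45/2 9/4 99/8 -45/2 0 -1 W
6 2 10/13 18/13 -2 1 -1 N
final 1 -2 E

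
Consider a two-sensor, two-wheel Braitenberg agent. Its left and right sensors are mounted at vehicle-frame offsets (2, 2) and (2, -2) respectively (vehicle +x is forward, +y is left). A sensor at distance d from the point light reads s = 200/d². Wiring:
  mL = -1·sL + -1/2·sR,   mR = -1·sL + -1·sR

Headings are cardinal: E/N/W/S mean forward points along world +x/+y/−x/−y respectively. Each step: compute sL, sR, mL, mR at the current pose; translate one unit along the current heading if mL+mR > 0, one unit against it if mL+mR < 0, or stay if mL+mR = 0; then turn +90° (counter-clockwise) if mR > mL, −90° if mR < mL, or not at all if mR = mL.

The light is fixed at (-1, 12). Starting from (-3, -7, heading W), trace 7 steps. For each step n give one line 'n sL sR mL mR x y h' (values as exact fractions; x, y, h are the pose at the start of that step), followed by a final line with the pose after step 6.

n=0: pose=(-3,-7,W); sL=200/457, sR=40/61; mL=-21340/27877, mR=-30480/27877; mL+mR=-51820/27877 → advance -1; mR−mL=-20/61 → turn -1·90°
n=1: pose=(-2,-7,N); sL=100/149, sR=20/29; mL=-4390/4321, mR=-5880/4321; mL+mR=-10270/4321 → advance -1; mR−mL=-10/29 → turn -1·90°
n=2: pose=(-2,-8,E); sL=8/13, sR=40/97; mL=-1036/1261, mR=-1296/1261; mL+mR=-2332/1261 → advance -1; mR−mL=-20/97 → turn -1·90°
n=3: pose=(-3,-8,S); sL=50/121, sR=2/5; mL=-371/605, mR=-492/605; mL+mR=-863/605 → advance -1; mR−mL=-1/5 → turn -1·90°
n=4: pose=(-3,-7,W); sL=200/457, sR=40/61; mL=-21340/27877, mR=-30480/27877; mL+mR=-51820/27877 → advance -1; mR−mL=-20/61 → turn -1·90°
n=5: pose=(-2,-7,N); sL=100/149, sR=20/29; mL=-4390/4321, mR=-5880/4321; mL+mR=-10270/4321 → advance -1; mR−mL=-10/29 → turn -1·90°
n=6: pose=(-2,-8,E); sL=8/13, sR=40/97; mL=-1036/1261, mR=-1296/1261; mL+mR=-2332/1261 → advance -1; mR−mL=-20/97 → turn -1·90°

0 200/457 40/61 -21340/27877 -30480/27877 -3 -7 W
1 100/149 20/29 -4390/4321 -5880/4321 -2 -7 N
2 8/13 40/97 -1036/1261 -1296/1261 -2 -8 E
3 50/121 2/5 -371/605 -492/605 -3 -8 S
4 200/457 40/61 -21340/27877 -30480/27877 -3 -7 W
5 100/149 20/29 -4390/4321 -5880/4321 -2 -7 N
6 8/13 40/97 -1036/1261 -1296/1261 -2 -8 E
final -3 -8 S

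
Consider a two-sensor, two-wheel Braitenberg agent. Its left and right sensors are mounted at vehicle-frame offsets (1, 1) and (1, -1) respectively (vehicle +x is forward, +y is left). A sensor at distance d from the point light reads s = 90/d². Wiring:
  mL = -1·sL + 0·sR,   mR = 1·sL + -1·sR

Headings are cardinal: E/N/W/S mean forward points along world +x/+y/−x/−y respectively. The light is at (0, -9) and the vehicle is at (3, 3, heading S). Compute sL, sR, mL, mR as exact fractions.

left sensor world pos  = (4, 2); dL² = 137
right sensor world pos = (2, 2); dR² = 125
sL = 90/137 = 90/137
sR = 90/125 = 18/25
mL = -1·sL + 0·sR = -90/137
mR = 1·sL + -1·sR = -216/3425

90/137 18/25 -90/137 -216/3425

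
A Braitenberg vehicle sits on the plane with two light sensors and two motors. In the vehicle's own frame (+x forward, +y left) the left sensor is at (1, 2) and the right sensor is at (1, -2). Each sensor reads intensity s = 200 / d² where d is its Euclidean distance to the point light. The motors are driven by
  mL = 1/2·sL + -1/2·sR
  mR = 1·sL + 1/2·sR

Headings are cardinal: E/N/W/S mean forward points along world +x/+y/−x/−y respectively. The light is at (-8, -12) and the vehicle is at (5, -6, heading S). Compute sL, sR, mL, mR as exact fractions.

4/5 100/73 -104/365 542/365

left sensor world pos  = (7, -7); dL² = 250
right sensor world pos = (3, -7); dR² = 146
sL = 200/250 = 4/5
sR = 200/146 = 100/73
mL = 1/2·sL + -1/2·sR = -104/365
mR = 1·sL + 1/2·sR = 542/365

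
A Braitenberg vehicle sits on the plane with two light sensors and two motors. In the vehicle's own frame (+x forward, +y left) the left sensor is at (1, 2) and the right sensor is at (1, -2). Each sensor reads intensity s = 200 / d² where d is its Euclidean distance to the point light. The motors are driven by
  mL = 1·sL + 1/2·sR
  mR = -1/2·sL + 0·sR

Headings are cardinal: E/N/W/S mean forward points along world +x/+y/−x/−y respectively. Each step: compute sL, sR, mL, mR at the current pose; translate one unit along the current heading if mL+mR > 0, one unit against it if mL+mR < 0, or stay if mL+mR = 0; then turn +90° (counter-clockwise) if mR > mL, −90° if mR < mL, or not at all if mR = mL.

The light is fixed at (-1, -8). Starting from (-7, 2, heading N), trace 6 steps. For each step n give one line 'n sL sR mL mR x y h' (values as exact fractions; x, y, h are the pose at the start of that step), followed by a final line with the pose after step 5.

0 40/37 200/137 9180/5069 -20/37 -7 2 N
1 100/97 100/53 10150/5141 -50/97 -7 3 E
2 200/109 200/149 40700/16241 -100/109 -6 3 S
3 2 10/9 23/9 -1 -6 2 W
4 40/37 200/137 9180/5069 -20/37 -7 2 N
5 100/97 100/53 10150/5141 -50/97 -7 3 E
final -6 3 S

n=0: pose=(-7,2,N); sL=40/37, sR=200/137; mL=9180/5069, mR=-20/37; mL+mR=6440/5069 → advance +1; mR−mL=-11920/5069 → turn -1·90°
n=1: pose=(-7,3,E); sL=100/97, sR=100/53; mL=10150/5141, mR=-50/97; mL+mR=7500/5141 → advance +1; mR−mL=-12800/5141 → turn -1·90°
n=2: pose=(-6,3,S); sL=200/109, sR=200/149; mL=40700/16241, mR=-100/109; mL+mR=25800/16241 → advance +1; mR−mL=-55600/16241 → turn -1·90°
n=3: pose=(-6,2,W); sL=2, sR=10/9; mL=23/9, mR=-1; mL+mR=14/9 → advance +1; mR−mL=-32/9 → turn -1·90°
n=4: pose=(-7,2,N); sL=40/37, sR=200/137; mL=9180/5069, mR=-20/37; mL+mR=6440/5069 → advance +1; mR−mL=-11920/5069 → turn -1·90°
n=5: pose=(-7,3,E); sL=100/97, sR=100/53; mL=10150/5141, mR=-50/97; mL+mR=7500/5141 → advance +1; mR−mL=-12800/5141 → turn -1·90°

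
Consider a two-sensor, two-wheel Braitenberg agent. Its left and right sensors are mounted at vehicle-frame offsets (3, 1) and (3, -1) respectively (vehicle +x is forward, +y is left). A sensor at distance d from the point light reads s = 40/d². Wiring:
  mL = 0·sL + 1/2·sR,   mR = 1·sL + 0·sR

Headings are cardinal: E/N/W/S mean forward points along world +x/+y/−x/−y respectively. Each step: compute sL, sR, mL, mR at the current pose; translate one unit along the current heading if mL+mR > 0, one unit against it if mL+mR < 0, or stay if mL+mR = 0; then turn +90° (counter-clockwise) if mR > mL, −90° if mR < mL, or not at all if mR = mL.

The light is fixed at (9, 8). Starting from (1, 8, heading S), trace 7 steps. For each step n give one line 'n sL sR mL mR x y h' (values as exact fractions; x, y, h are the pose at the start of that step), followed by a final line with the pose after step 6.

n=0: pose=(1,8,S); sL=20/29, sR=4/9; mL=2/9, mR=20/29; mL+mR=238/261 → advance +1; mR−mL=122/261 → turn +1·90°
n=1: pose=(1,7,E); sL=8/5, sR=40/29; mL=20/29, mR=8/5; mL+mR=332/145 → advance +1; mR−mL=132/145 → turn +1·90°
n=2: pose=(2,7,N); sL=10/17, sR=1; mL=1/2, mR=10/17; mL+mR=37/34 → advance +1; mR−mL=3/34 → turn +1·90°
n=3: pose=(2,8,W); sL=40/101, sR=40/101; mL=20/101, mR=40/101; mL+mR=60/101 → advance +1; mR−mL=20/101 → turn +1·90°
n=4: pose=(1,8,S); sL=20/29, sR=4/9; mL=2/9, mR=20/29; mL+mR=238/261 → advance +1; mR−mL=122/261 → turn +1·90°
n=5: pose=(1,7,E); sL=8/5, sR=40/29; mL=20/29, mR=8/5; mL+mR=332/145 → advance +1; mR−mL=132/145 → turn +1·90°
n=6: pose=(2,7,N); sL=10/17, sR=1; mL=1/2, mR=10/17; mL+mR=37/34 → advance +1; mR−mL=3/34 → turn +1·90°

0 20/29 4/9 2/9 20/29 1 8 S
1 8/5 40/29 20/29 8/5 1 7 E
2 10/17 1 1/2 10/17 2 7 N
3 40/101 40/101 20/101 40/101 2 8 W
4 20/29 4/9 2/9 20/29 1 8 S
5 8/5 40/29 20/29 8/5 1 7 E
6 10/17 1 1/2 10/17 2 7 N
final 2 8 W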